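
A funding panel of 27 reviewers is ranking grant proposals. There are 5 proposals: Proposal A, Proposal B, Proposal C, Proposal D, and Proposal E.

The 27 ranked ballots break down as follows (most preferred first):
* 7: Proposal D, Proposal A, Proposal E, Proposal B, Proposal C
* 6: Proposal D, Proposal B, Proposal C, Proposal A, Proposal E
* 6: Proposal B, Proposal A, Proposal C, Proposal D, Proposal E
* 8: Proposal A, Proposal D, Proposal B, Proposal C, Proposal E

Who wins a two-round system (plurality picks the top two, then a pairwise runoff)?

Proposal A

Round 1 first-place votes: Proposal A 8, Proposal B 6, Proposal C 0, Proposal D 13, Proposal E 0. Proposal D and Proposal A advance.
Runoff: Proposal D is ranked above Proposal A on 13 ballots, Proposal A above Proposal D on 14.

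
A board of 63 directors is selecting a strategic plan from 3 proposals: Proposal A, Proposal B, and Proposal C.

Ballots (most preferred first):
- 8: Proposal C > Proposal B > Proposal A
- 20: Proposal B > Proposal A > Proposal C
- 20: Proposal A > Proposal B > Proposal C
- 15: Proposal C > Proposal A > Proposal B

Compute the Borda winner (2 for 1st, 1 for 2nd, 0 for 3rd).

Proposal A

Proposal A: 8×0 + 20×1 + 20×2 + 15×1 = 75
Proposal B: 8×1 + 20×2 + 20×1 + 15×0 = 68
Proposal C: 8×2 + 20×0 + 20×0 + 15×2 = 46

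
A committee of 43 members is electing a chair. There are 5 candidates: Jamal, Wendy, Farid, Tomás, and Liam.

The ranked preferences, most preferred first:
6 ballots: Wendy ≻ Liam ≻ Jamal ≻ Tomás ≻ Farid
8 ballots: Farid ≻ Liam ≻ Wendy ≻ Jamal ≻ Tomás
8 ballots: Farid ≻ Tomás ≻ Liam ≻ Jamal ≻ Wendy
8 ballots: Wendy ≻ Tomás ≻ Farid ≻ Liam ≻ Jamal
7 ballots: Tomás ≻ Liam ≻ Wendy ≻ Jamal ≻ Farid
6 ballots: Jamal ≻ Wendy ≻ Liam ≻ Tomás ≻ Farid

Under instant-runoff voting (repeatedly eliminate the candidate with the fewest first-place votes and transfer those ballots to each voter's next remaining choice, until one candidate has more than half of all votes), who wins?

Wendy

Round 1: Jamal 6, Wendy 14, Farid 16, Tomás 7, Liam 0. Liam eliminated.
Round 2: Jamal 6, Wendy 14, Farid 16, Tomás 7. Jamal eliminated.
Round 3: Wendy 20, Farid 16, Tomás 7. Tomás eliminated.
Round 4: Wendy 27, Farid 16. Wendy has a majority (≥22).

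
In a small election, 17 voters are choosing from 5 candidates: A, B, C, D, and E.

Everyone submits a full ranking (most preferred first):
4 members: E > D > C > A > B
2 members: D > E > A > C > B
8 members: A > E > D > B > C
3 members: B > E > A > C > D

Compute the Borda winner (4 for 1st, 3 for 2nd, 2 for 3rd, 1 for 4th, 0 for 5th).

A: 4×1 + 2×2 + 8×4 + 3×2 = 46
B: 4×0 + 2×0 + 8×1 + 3×4 = 20
C: 4×2 + 2×1 + 8×0 + 3×1 = 13
D: 4×3 + 2×4 + 8×2 + 3×0 = 36
E: 4×4 + 2×3 + 8×3 + 3×3 = 55

E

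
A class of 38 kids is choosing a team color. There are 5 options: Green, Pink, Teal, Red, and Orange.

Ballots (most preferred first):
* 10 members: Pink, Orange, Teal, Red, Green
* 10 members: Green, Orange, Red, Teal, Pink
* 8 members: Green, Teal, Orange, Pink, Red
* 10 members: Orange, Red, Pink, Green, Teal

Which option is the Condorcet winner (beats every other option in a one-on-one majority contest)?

Orange vs Green: 20–18
Orange vs Pink: 28–10
Orange vs Teal: 30–8
Orange vs Red: 38–0
Orange beats every other option.

Orange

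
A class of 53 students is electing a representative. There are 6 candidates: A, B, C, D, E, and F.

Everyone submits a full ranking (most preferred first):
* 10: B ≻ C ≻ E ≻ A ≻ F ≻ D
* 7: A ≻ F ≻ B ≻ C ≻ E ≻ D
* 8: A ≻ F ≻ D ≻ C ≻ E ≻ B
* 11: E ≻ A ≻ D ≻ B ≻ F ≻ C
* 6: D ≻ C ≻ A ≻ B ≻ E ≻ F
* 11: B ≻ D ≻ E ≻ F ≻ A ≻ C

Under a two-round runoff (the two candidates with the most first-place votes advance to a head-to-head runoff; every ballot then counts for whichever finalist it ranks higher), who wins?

Round 1 first-place votes: A 15, B 21, C 0, D 6, E 11, F 0. B and A advance.
Runoff: B is ranked above A on 21 ballots, A above B on 32.

A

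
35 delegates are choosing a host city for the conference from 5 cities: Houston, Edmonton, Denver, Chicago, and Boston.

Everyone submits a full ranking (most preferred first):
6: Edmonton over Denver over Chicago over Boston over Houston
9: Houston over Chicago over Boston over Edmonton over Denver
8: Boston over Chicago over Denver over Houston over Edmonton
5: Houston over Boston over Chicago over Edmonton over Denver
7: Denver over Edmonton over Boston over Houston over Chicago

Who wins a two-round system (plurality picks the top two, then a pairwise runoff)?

Round 1 first-place votes: Houston 14, Edmonton 6, Denver 7, Chicago 0, Boston 8. Houston and Boston advance.
Runoff: Houston is ranked above Boston on 14 ballots, Boston above Houston on 21.

Boston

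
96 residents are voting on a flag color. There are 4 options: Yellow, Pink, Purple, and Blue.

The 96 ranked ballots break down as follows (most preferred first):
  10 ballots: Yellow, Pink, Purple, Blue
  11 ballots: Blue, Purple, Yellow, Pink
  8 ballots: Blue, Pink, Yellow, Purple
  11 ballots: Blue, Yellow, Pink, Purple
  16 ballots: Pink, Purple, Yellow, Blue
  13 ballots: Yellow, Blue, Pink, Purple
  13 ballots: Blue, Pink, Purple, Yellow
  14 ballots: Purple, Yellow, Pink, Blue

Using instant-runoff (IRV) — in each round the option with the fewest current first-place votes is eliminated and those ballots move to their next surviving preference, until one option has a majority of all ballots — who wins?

Round 1: Yellow 23, Pink 16, Purple 14, Blue 43. Purple eliminated.
Round 2: Yellow 37, Pink 16, Blue 43. Pink eliminated.
Round 3: Yellow 53, Blue 43. Yellow has a majority (≥49).

Yellow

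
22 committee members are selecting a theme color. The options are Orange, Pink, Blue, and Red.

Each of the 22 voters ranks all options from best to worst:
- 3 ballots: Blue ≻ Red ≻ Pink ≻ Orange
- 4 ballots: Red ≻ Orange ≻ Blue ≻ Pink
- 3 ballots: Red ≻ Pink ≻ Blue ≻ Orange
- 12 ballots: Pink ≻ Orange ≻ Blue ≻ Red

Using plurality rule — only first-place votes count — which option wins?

First-place votes: Orange 0, Pink 12, Blue 3, Red 7.

Pink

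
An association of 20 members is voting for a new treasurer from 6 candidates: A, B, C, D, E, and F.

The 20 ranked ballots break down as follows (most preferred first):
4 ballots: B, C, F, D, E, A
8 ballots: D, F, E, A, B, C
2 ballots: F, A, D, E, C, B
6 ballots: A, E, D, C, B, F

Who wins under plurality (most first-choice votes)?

First-place votes: A 6, B 4, C 0, D 8, E 0, F 2.

D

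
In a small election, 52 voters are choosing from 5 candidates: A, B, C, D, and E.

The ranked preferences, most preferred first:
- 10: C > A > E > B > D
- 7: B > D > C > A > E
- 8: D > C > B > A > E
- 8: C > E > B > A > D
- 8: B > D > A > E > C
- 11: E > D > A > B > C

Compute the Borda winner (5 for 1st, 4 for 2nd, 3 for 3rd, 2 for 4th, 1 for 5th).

B

A: 10×4 + 7×2 + 8×2 + 8×2 + 8×3 + 11×3 = 143
B: 10×2 + 7×5 + 8×3 + 8×3 + 8×5 + 11×2 = 165
C: 10×5 + 7×3 + 8×4 + 8×5 + 8×1 + 11×1 = 162
D: 10×1 + 7×4 + 8×5 + 8×1 + 8×4 + 11×4 = 162
E: 10×3 + 7×1 + 8×1 + 8×4 + 8×2 + 11×5 = 148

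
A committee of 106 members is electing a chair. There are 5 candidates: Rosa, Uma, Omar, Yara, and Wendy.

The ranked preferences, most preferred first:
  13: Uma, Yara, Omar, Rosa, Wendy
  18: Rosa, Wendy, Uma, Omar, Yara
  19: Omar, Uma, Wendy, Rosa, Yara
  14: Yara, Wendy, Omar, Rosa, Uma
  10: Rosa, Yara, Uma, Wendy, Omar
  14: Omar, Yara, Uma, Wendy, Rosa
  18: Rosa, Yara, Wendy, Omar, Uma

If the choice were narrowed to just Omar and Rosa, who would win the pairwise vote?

Omar is ranked above Rosa on 60 ballots; Rosa above Omar on 46.

Omar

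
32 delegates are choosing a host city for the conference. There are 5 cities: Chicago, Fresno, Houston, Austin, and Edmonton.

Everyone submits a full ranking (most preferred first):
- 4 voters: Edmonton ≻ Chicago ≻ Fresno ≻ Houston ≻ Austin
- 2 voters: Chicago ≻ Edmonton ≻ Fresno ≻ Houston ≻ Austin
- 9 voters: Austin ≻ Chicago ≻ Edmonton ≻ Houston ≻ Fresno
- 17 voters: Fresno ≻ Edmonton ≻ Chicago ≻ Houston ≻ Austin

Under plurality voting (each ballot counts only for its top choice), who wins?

First-place votes: Chicago 2, Fresno 17, Houston 0, Austin 9, Edmonton 4.

Fresno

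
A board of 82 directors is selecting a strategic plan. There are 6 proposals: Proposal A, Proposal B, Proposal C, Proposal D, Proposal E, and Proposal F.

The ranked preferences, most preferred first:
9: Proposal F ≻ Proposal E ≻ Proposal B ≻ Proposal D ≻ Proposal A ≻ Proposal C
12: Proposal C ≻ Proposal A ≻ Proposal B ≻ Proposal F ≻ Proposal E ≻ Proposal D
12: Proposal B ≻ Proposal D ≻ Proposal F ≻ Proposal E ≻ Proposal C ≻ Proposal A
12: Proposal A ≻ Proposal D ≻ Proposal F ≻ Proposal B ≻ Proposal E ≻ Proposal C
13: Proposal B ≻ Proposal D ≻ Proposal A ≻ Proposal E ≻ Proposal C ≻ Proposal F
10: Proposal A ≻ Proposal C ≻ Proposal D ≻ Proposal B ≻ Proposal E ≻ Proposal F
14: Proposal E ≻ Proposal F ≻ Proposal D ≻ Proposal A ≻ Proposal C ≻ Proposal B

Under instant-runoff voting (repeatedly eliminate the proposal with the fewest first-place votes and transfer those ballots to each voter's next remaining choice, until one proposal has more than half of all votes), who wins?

Round 1: Proposal A 22, Proposal B 25, Proposal C 12, Proposal D 0, Proposal E 14, Proposal F 9. Proposal D eliminated.
Round 2: Proposal A 22, Proposal B 25, Proposal C 12, Proposal E 14, Proposal F 9. Proposal F eliminated.
Round 3: Proposal A 22, Proposal B 25, Proposal C 12, Proposal E 23. Proposal C eliminated.
Round 4: Proposal A 34, Proposal B 25, Proposal E 23. Proposal E eliminated.
Round 5: Proposal A 48, Proposal B 34. Proposal A has a majority (≥42).

Proposal A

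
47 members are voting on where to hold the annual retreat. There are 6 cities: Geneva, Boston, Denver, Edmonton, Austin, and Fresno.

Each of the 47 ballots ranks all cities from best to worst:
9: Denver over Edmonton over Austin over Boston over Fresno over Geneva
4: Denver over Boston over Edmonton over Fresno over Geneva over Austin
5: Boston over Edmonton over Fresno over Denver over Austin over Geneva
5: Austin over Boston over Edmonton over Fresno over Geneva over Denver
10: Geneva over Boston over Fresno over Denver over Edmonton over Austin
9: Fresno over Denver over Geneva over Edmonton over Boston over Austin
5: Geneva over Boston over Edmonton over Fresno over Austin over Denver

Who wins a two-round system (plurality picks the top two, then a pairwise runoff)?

Denver

Round 1 first-place votes: Geneva 15, Boston 5, Denver 13, Edmonton 0, Austin 5, Fresno 9. Geneva and Denver advance.
Runoff: Geneva is ranked above Denver on 20 ballots, Denver above Geneva on 27.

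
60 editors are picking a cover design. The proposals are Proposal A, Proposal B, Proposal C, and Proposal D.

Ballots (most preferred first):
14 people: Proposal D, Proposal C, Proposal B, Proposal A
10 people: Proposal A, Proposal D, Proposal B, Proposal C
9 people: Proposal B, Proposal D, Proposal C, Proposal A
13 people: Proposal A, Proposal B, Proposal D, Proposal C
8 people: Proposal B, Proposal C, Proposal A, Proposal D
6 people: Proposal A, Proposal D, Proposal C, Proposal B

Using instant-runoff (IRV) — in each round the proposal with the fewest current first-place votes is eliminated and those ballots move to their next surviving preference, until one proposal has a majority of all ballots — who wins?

Round 1: Proposal A 29, Proposal B 17, Proposal C 0, Proposal D 14. Proposal C eliminated.
Round 2: Proposal A 29, Proposal B 17, Proposal D 14. Proposal D eliminated.
Round 3: Proposal A 29, Proposal B 31. Proposal B has a majority (≥31).

Proposal B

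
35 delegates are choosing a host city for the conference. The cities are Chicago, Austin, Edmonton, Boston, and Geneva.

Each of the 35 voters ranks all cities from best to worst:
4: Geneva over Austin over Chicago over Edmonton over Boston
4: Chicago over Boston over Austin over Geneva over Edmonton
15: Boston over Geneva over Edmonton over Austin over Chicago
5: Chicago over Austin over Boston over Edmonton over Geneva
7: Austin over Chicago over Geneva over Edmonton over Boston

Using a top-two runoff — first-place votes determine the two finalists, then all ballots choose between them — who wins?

Round 1 first-place votes: Chicago 9, Austin 7, Edmonton 0, Boston 15, Geneva 4. Boston and Chicago advance.
Runoff: Boston is ranked above Chicago on 15 ballots, Chicago above Boston on 20.

Chicago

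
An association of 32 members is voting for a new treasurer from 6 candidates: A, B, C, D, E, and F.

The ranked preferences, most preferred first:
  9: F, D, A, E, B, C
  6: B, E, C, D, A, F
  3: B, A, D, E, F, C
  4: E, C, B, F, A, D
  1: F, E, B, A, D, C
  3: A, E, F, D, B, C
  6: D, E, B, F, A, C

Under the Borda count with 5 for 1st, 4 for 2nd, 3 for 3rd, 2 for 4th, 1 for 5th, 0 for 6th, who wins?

A: 9×3 + 6×1 + 3×4 + 4×1 + 1×2 + 3×5 + 6×1 = 72
B: 9×1 + 6×5 + 3×5 + 4×3 + 1×3 + 3×1 + 6×3 = 90
C: 9×0 + 6×3 + 3×0 + 4×4 + 1×0 + 3×0 + 6×0 = 34
D: 9×4 + 6×2 + 3×3 + 4×0 + 1×1 + 3×2 + 6×5 = 94
E: 9×2 + 6×4 + 3×2 + 4×5 + 1×4 + 3×4 + 6×4 = 108
F: 9×5 + 6×0 + 3×1 + 4×2 + 1×5 + 3×3 + 6×2 = 82

E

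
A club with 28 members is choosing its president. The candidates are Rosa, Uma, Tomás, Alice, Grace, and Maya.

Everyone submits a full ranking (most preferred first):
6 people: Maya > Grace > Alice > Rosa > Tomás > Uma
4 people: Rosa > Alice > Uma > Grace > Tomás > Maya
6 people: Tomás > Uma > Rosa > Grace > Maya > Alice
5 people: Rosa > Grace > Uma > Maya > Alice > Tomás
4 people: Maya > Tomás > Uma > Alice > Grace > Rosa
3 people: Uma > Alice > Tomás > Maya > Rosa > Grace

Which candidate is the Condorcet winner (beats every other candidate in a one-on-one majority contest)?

Rosa

Rosa vs Uma: 15–13
Rosa vs Tomás: 15–13
Rosa vs Alice: 15–13
Rosa vs Grace: 18–10
Rosa vs Maya: 15–13
Rosa beats every other candidate.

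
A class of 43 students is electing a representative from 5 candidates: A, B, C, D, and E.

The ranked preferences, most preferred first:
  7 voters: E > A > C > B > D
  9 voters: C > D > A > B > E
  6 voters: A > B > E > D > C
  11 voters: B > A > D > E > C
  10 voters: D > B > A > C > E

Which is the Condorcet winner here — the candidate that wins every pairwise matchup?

A vs B: 22–21
A vs C: 34–9
A vs D: 24–19
A vs E: 36–7
A beats every other candidate.

A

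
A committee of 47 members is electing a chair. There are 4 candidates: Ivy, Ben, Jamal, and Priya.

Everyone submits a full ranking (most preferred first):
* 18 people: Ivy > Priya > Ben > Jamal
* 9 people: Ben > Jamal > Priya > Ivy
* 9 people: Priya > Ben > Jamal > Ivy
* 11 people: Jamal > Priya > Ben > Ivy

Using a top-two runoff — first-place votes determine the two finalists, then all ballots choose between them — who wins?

Round 1 first-place votes: Ivy 18, Ben 9, Jamal 11, Priya 9. Ivy and Jamal advance.
Runoff: Ivy is ranked above Jamal on 18 ballots, Jamal above Ivy on 29.

Jamal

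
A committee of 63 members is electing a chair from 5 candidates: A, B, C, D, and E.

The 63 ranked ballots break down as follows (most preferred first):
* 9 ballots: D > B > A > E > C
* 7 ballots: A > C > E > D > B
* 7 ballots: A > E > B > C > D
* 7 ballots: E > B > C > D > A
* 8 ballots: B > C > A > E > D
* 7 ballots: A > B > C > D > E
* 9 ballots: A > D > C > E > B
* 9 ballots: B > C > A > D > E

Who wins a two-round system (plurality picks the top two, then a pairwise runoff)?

B

Round 1 first-place votes: A 30, B 17, C 0, D 9, E 7. A and B advance.
Runoff: A is ranked above B on 30 ballots, B above A on 33.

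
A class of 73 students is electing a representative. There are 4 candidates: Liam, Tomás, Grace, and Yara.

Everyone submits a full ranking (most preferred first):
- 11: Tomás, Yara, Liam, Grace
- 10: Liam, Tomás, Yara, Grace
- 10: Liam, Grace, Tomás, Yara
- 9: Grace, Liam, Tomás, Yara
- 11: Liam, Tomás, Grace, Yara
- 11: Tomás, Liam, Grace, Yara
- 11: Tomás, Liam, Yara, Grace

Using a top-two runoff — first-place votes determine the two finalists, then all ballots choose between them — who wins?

Round 1 first-place votes: Liam 31, Tomás 33, Grace 9, Yara 0. Tomás and Liam advance.
Runoff: Tomás is ranked above Liam on 33 ballots, Liam above Tomás on 40.

Liam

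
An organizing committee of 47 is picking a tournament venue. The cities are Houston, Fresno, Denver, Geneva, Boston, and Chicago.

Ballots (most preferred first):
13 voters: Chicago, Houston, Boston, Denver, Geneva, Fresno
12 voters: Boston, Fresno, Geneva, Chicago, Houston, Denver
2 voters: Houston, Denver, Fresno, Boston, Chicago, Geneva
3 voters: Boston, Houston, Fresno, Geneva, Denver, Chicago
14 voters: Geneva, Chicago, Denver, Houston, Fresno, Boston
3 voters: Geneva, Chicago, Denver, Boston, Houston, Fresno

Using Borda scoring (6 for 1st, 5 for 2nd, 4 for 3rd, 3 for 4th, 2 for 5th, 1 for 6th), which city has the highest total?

Chicago

Houston: 13×5 + 12×2 + 2×6 + 3×5 + 14×3 + 3×2 = 164
Fresno: 13×1 + 12×5 + 2×4 + 3×4 + 14×2 + 3×1 = 124
Denver: 13×3 + 12×1 + 2×5 + 3×2 + 14×4 + 3×4 = 135
Geneva: 13×2 + 12×4 + 2×1 + 3×3 + 14×6 + 3×6 = 187
Boston: 13×4 + 12×6 + 2×3 + 3×6 + 14×1 + 3×3 = 171
Chicago: 13×6 + 12×3 + 2×2 + 3×1 + 14×5 + 3×5 = 206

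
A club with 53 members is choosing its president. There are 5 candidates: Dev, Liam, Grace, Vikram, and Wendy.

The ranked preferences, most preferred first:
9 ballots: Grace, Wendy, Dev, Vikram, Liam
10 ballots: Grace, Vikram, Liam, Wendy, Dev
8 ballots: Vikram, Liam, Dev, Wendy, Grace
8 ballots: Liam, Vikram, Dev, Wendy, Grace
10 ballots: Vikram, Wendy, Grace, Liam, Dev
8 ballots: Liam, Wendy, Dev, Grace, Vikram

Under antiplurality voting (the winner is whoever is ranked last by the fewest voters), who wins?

Last-place votes: Dev 20, Liam 9, Grace 16, Vikram 8, Wendy 0.

Wendy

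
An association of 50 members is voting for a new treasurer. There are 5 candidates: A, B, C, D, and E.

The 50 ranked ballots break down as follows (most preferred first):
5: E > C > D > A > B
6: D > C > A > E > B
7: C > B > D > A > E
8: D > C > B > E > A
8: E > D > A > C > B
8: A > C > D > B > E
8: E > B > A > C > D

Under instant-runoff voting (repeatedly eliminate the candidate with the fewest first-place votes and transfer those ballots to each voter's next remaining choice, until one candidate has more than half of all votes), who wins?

Round 1: A 8, B 0, C 7, D 14, E 21. B eliminated.
Round 2: A 8, C 7, D 14, E 21. C eliminated.
Round 3: A 8, D 21, E 21. A eliminated.
Round 4: D 29, E 21. D has a majority (≥26).

D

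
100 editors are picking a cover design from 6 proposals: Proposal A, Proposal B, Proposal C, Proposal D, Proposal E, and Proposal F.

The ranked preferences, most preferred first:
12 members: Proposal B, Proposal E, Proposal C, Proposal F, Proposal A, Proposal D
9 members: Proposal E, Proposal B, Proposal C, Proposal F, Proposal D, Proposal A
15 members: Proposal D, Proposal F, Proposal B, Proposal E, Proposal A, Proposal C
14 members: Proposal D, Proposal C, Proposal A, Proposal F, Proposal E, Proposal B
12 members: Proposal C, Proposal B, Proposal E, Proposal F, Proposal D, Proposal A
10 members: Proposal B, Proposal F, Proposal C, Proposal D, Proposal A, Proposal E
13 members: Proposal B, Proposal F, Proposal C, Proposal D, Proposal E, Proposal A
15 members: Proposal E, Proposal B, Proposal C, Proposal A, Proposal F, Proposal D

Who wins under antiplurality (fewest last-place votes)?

Last-place votes: Proposal A 34, Proposal B 14, Proposal C 15, Proposal D 27, Proposal E 10, Proposal F 0.

Proposal F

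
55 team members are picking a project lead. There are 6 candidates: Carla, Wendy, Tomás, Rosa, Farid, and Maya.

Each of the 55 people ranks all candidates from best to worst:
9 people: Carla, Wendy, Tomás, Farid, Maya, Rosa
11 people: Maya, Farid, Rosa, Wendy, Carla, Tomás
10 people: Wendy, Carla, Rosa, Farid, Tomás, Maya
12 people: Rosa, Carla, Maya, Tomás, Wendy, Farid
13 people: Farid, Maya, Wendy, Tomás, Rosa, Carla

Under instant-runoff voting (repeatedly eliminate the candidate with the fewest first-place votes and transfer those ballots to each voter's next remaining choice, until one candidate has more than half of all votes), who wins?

Round 1: Carla 9, Wendy 10, Tomás 0, Rosa 12, Farid 13, Maya 11. Tomás eliminated.
Round 2: Carla 9, Wendy 10, Rosa 12, Farid 13, Maya 11. Carla eliminated.
Round 3: Wendy 19, Rosa 12, Farid 13, Maya 11. Maya eliminated.
Round 4: Wendy 19, Rosa 12, Farid 24. Rosa eliminated.
Round 5: Wendy 31, Farid 24. Wendy has a majority (≥28).

Wendy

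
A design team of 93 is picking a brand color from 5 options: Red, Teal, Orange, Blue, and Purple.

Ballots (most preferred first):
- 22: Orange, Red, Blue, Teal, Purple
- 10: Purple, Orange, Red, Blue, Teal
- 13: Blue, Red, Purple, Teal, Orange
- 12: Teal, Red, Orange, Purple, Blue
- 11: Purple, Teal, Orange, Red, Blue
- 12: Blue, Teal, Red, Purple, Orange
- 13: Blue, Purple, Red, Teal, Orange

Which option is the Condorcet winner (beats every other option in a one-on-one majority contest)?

Red vs Teal: 58–35
Red vs Orange: 50–43
Red vs Blue: 55–38
Red vs Purple: 59–34
Red beats every other option.

Red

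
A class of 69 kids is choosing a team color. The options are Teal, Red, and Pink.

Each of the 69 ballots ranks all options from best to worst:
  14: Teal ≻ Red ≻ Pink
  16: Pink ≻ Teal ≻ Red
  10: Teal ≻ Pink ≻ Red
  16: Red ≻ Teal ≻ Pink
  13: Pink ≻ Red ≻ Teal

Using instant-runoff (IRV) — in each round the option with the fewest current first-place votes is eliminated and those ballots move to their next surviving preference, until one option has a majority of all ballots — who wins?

Round 1: Teal 24, Red 16, Pink 29. Red eliminated.
Round 2: Teal 40, Pink 29. Teal has a majority (≥35).

Teal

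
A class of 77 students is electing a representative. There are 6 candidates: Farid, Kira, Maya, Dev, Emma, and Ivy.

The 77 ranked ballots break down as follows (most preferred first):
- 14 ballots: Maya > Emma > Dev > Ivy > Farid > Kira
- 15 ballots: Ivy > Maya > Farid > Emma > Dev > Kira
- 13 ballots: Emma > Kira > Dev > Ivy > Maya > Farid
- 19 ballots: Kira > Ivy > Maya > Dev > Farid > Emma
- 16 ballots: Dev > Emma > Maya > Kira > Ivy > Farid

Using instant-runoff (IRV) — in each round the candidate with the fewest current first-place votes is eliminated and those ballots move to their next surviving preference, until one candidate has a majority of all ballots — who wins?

Dev

Round 1: Farid 0, Kira 19, Maya 14, Dev 16, Emma 13, Ivy 15. Farid eliminated.
Round 2: Kira 19, Maya 14, Dev 16, Emma 13, Ivy 15. Emma eliminated.
Round 3: Kira 32, Maya 14, Dev 16, Ivy 15. Maya eliminated.
Round 4: Kira 32, Dev 30, Ivy 15. Ivy eliminated.
Round 5: Kira 32, Dev 45. Dev has a majority (≥39).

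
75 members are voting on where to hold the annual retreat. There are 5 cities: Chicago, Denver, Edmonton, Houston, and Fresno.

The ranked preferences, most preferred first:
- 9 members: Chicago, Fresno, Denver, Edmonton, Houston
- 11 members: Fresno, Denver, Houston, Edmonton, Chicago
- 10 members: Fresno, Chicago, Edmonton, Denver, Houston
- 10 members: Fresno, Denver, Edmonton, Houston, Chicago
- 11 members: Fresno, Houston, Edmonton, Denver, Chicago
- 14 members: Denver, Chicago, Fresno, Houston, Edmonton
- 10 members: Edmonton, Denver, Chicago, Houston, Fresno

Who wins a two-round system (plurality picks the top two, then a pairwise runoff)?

Fresno

Round 1 first-place votes: Chicago 9, Denver 14, Edmonton 10, Houston 0, Fresno 42. Fresno and Denver advance.
Runoff: Fresno is ranked above Denver on 51 ballots, Denver above Fresno on 24.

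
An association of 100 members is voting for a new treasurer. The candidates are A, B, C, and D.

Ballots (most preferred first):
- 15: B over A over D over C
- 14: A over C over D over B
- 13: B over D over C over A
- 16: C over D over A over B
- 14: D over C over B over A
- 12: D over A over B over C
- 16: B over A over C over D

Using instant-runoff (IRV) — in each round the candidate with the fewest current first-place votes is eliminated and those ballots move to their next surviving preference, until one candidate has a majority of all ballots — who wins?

Round 1: A 14, B 44, C 16, D 26. A eliminated.
Round 2: B 44, C 30, D 26. D eliminated.
Round 3: B 56, C 44. B has a majority (≥51).

B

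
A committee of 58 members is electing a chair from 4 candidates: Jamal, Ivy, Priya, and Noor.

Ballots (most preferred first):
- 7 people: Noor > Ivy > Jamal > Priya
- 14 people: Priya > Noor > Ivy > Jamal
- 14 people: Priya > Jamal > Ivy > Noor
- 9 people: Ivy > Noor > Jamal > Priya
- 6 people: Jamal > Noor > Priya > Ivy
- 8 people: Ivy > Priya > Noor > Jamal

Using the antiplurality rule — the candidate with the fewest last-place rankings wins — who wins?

Ivy

Last-place votes: Jamal 22, Ivy 6, Priya 16, Noor 14.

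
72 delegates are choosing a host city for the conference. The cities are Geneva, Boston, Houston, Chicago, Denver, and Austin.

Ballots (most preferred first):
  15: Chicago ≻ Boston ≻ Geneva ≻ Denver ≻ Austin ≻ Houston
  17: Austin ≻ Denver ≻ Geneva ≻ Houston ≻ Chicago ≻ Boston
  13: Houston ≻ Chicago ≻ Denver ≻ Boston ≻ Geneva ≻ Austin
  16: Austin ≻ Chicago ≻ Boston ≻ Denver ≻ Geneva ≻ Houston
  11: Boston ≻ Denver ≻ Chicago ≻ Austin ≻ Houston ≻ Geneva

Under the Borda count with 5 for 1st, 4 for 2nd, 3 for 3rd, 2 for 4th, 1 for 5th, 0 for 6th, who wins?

Chicago

Geneva: 15×3 + 17×3 + 13×1 + 16×1 + 11×0 = 125
Boston: 15×4 + 17×0 + 13×2 + 16×3 + 11×5 = 189
Houston: 15×0 + 17×2 + 13×5 + 16×0 + 11×1 = 110
Chicago: 15×5 + 17×1 + 13×4 + 16×4 + 11×3 = 241
Denver: 15×2 + 17×4 + 13×3 + 16×2 + 11×4 = 213
Austin: 15×1 + 17×5 + 13×0 + 16×5 + 11×2 = 202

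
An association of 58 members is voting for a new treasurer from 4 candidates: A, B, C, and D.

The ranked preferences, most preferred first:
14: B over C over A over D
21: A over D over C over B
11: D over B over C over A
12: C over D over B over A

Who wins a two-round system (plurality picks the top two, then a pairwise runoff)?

Round 1 first-place votes: A 21, B 14, C 12, D 11. A and B advance.
Runoff: A is ranked above B on 21 ballots, B above A on 37.

B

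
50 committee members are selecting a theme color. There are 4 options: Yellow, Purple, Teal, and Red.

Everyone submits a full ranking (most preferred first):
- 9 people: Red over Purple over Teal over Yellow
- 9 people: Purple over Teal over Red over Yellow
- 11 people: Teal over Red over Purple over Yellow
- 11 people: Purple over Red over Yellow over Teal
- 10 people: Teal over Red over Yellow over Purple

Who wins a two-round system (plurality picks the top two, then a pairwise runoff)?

Purple

Round 1 first-place votes: Yellow 0, Purple 20, Teal 21, Red 9. Teal and Purple advance.
Runoff: Teal is ranked above Purple on 21 ballots, Purple above Teal on 29.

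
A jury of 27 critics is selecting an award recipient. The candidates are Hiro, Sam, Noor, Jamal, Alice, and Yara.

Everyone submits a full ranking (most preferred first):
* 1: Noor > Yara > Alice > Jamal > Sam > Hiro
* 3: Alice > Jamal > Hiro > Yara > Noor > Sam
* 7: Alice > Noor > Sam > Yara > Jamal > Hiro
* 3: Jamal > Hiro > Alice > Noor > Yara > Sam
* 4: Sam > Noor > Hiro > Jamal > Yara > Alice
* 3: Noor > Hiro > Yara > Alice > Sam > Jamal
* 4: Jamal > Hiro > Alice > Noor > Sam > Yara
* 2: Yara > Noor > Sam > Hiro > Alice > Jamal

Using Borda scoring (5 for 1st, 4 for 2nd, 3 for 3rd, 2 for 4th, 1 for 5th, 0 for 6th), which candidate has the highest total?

Hiro: 1×0 + 3×3 + 7×0 + 3×4 + 4×3 + 3×4 + 4×4 + 2×2 = 65
Sam: 1×1 + 3×0 + 7×3 + 3×0 + 4×5 + 3×1 + 4×1 + 2×3 = 55
Noor: 1×5 + 3×1 + 7×4 + 3×2 + 4×4 + 3×5 + 4×2 + 2×4 = 89
Jamal: 1×2 + 3×4 + 7×1 + 3×5 + 4×2 + 3×0 + 4×5 + 2×0 = 64
Alice: 1×3 + 3×5 + 7×5 + 3×3 + 4×0 + 3×2 + 4×3 + 2×1 = 82
Yara: 1×4 + 3×2 + 7×2 + 3×1 + 4×1 + 3×3 + 4×0 + 2×5 = 50

Noor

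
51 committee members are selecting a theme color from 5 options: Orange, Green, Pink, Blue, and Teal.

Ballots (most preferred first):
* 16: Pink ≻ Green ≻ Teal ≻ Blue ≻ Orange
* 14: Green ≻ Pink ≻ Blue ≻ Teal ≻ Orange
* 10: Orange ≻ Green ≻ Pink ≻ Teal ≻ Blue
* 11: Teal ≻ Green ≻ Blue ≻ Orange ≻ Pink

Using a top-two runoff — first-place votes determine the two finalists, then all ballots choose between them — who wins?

Round 1 first-place votes: Orange 10, Green 14, Pink 16, Blue 0, Teal 11. Pink and Green advance.
Runoff: Pink is ranked above Green on 16 ballots, Green above Pink on 35.

Green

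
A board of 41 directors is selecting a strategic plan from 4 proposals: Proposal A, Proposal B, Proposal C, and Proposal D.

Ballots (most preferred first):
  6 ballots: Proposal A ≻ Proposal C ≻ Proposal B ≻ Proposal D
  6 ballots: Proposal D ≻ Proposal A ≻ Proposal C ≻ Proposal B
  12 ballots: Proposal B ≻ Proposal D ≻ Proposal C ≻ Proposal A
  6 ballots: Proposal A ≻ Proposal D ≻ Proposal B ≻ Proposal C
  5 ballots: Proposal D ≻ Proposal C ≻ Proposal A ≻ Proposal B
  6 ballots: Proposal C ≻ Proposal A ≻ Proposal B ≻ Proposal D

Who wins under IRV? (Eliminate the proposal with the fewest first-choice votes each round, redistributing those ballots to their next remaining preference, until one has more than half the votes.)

Proposal A

Round 1: Proposal A 12, Proposal B 12, Proposal C 6, Proposal D 11. Proposal C eliminated.
Round 2: Proposal A 18, Proposal B 12, Proposal D 11. Proposal D eliminated.
Round 3: Proposal A 29, Proposal B 12. Proposal A has a majority (≥21).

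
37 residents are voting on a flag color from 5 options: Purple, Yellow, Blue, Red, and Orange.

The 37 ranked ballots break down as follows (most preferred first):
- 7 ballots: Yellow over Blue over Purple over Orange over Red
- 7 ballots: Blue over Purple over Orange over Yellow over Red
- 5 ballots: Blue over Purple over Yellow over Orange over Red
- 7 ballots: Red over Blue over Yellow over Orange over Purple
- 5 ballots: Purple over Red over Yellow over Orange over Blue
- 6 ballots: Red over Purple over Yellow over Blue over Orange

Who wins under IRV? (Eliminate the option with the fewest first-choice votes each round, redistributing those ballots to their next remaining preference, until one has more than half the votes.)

Round 1: Purple 5, Yellow 7, Blue 12, Red 13, Orange 0. Orange eliminated.
Round 2: Purple 5, Yellow 7, Blue 12, Red 13. Purple eliminated.
Round 3: Yellow 7, Blue 12, Red 18. Yellow eliminated.
Round 4: Blue 19, Red 18. Blue has a majority (≥19).

Blue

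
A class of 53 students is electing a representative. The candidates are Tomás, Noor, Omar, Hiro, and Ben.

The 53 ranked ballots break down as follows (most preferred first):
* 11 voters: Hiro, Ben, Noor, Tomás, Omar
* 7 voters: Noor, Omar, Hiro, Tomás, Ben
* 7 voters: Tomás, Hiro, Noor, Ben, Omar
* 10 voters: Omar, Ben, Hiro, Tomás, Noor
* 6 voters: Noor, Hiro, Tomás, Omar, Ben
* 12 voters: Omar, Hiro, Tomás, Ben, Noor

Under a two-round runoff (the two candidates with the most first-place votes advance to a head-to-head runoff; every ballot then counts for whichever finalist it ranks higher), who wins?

Noor

Round 1 first-place votes: Tomás 7, Noor 13, Omar 22, Hiro 11, Ben 0. Omar and Noor advance.
Runoff: Omar is ranked above Noor on 22 ballots, Noor above Omar on 31.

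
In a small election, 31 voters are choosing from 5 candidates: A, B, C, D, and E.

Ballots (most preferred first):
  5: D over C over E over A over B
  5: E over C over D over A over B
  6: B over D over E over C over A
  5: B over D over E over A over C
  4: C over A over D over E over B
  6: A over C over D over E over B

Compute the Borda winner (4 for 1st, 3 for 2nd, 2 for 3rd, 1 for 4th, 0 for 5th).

A: 5×1 + 5×1 + 6×0 + 5×1 + 4×3 + 6×4 = 51
B: 5×0 + 5×0 + 6×4 + 5×4 + 4×0 + 6×0 = 44
C: 5×3 + 5×3 + 6×1 + 5×0 + 4×4 + 6×3 = 70
D: 5×4 + 5×2 + 6×3 + 5×3 + 4×2 + 6×2 = 83
E: 5×2 + 5×4 + 6×2 + 5×2 + 4×1 + 6×1 = 62

D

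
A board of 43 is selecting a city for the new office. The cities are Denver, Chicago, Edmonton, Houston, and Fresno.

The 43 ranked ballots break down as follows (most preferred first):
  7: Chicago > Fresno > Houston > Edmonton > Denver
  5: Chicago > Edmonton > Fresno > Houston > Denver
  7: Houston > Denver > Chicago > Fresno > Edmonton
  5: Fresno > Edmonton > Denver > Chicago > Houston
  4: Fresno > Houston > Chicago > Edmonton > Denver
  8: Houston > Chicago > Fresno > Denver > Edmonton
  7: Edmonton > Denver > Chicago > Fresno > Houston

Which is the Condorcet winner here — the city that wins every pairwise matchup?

Chicago

Chicago vs Denver: 24–19
Chicago vs Edmonton: 31–12
Chicago vs Houston: 24–19
Chicago vs Fresno: 34–9
Chicago beats every other city.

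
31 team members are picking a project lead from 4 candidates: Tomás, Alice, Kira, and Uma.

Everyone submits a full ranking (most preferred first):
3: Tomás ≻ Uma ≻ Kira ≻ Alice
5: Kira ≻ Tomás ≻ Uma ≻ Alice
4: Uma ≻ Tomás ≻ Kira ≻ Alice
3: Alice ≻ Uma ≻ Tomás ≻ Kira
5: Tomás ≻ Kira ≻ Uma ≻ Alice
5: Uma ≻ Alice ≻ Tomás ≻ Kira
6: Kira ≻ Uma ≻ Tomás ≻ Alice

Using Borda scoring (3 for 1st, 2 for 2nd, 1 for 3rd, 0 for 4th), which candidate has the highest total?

Tomás: 3×3 + 5×2 + 4×2 + 3×1 + 5×3 + 5×1 + 6×1 = 56
Alice: 3×0 + 5×0 + 4×0 + 3×3 + 5×0 + 5×2 + 6×0 = 19
Kira: 3×1 + 5×3 + 4×1 + 3×0 + 5×2 + 5×0 + 6×3 = 50
Uma: 3×2 + 5×1 + 4×3 + 3×2 + 5×1 + 5×3 + 6×2 = 61

Uma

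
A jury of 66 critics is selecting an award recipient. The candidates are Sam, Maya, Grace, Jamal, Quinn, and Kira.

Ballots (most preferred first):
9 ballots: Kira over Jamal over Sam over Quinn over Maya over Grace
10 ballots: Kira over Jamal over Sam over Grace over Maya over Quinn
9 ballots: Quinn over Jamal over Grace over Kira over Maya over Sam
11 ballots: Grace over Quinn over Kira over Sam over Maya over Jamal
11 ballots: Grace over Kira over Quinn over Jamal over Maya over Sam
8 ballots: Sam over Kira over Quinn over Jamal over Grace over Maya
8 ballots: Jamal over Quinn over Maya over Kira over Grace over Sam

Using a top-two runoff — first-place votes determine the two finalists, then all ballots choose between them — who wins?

Round 1 first-place votes: Sam 8, Maya 0, Grace 22, Jamal 8, Quinn 9, Kira 19. Grace and Kira advance.
Runoff: Grace is ranked above Kira on 31 ballots, Kira above Grace on 35.

Kira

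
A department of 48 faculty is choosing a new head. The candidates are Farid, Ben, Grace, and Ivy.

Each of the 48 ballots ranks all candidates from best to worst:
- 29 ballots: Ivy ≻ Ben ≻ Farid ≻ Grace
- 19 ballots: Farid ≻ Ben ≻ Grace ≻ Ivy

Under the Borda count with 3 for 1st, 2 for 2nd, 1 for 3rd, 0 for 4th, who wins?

Farid: 29×1 + 19×3 = 86
Ben: 29×2 + 19×2 = 96
Grace: 29×0 + 19×1 = 19
Ivy: 29×3 + 19×0 = 87

Ben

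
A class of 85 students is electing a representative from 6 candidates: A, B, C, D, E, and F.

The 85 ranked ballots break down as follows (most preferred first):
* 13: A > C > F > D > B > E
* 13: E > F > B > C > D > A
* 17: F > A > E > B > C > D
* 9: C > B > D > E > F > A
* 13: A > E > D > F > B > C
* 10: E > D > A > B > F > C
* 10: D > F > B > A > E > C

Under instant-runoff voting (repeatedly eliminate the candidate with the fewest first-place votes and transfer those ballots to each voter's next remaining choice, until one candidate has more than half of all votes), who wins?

A

Round 1: A 26, B 0, C 9, D 10, E 23, F 17. B eliminated.
Round 2: A 26, C 9, D 10, E 23, F 17. C eliminated.
Round 3: A 26, D 19, E 23, F 17. F eliminated.
Round 4: A 43, D 19, E 23. A has a majority (≥43).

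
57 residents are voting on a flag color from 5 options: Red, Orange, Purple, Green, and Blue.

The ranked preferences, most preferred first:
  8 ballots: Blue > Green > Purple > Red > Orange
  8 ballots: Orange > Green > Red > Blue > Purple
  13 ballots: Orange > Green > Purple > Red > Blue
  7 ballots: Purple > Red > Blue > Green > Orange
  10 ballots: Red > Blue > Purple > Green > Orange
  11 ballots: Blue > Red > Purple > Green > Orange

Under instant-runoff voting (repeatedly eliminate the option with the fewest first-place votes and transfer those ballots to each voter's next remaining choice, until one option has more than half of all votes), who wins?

Blue

Round 1: Red 10, Orange 21, Purple 7, Green 0, Blue 19. Green eliminated.
Round 2: Red 10, Orange 21, Purple 7, Blue 19. Purple eliminated.
Round 3: Red 17, Orange 21, Blue 19. Red eliminated.
Round 4: Orange 21, Blue 36. Blue has a majority (≥29).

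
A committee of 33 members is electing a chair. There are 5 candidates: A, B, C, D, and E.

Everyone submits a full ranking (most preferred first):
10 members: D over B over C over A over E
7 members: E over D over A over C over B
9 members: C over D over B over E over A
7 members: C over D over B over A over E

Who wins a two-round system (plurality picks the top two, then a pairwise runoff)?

D

Round 1 first-place votes: A 0, B 0, C 16, D 10, E 7. C and D advance.
Runoff: C is ranked above D on 16 ballots, D above C on 17.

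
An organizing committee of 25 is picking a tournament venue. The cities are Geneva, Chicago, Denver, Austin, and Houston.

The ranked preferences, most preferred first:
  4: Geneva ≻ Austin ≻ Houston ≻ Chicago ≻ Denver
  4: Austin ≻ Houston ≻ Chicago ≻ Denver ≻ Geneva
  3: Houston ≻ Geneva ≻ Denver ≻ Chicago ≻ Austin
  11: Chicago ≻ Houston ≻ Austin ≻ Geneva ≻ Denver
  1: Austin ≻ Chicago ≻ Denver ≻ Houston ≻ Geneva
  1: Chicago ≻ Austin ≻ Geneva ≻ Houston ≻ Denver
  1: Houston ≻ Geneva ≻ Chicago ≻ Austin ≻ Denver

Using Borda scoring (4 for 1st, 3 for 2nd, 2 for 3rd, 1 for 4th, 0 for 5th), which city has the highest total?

Houston

Geneva: 4×4 + 4×0 + 3×3 + 11×1 + 1×0 + 1×2 + 1×3 = 41
Chicago: 4×1 + 4×2 + 3×1 + 11×4 + 1×3 + 1×4 + 1×2 = 68
Denver: 4×0 + 4×1 + 3×2 + 11×0 + 1×2 + 1×0 + 1×0 = 12
Austin: 4×3 + 4×4 + 3×0 + 11×2 + 1×4 + 1×3 + 1×1 = 58
Houston: 4×2 + 4×3 + 3×4 + 11×3 + 1×1 + 1×1 + 1×4 = 71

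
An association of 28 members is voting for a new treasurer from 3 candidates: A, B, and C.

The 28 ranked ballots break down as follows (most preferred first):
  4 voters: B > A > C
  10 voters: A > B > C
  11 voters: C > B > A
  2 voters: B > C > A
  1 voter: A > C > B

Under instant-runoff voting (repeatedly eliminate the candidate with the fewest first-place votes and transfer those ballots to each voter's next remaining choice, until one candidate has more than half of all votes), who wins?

A

Round 1: A 11, B 6, C 11. B eliminated.
Round 2: A 15, C 13. A has a majority (≥15).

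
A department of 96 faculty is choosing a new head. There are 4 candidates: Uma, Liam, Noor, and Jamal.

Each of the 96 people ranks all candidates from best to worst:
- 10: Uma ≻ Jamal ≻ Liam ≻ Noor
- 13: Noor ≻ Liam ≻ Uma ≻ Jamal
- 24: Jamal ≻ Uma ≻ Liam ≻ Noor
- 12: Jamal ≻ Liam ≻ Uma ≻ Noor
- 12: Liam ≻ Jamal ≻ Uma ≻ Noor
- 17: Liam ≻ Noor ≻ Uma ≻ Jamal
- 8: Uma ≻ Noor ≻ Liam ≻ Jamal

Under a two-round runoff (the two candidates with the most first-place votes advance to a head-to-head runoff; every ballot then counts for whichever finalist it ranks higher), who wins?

Liam

Round 1 first-place votes: Uma 18, Liam 29, Noor 13, Jamal 36. Jamal and Liam advance.
Runoff: Jamal is ranked above Liam on 46 ballots, Liam above Jamal on 50.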